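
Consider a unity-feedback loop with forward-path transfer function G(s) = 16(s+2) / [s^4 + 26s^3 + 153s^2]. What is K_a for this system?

Lowest-order denominator term is 153s^2, so the open loop has 2 poles at the origin → type 2 system.
K_a = lim_{s→0} s^2·G(s) = 16·2 / 153 = 32/153.

32/153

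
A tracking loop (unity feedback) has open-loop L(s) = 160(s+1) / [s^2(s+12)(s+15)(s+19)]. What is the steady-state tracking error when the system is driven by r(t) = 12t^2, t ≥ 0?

513

Two free integrators in L(s): this is a type 2 system.
K_a = lim_{s→0} s^2·L(s) = 160·1 / (12·15·19) = 8/171.
r(t) = 12t^2 gives R(s) = 24/s^3.
e_ss = 24/K_a = 24/(8/171) = 513.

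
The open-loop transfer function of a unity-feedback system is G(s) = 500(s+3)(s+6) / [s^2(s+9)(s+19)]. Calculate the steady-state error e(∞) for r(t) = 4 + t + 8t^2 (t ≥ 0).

0.304

System type = 2 (two poles at s=0). Taking each input component in turn:
  • 4: tracked with zero error.
  • t: tracked with zero error.
  • 8t^2: e_ss = 16/K_a with K_a=1000/19 → 0.304.
Total e_ss = 0.304.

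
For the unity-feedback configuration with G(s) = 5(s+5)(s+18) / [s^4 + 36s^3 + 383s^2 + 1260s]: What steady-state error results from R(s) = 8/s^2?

Lowest-order denominator term is 1260s, so the open loop has 1 pole at the origin → type 1 system.
K_v = lim_{s→0} s·G(s) = 5·5·18 / 1260 = 5/14.
e_ss = 8/K_v = 8/(5/14) = 22.4.

22.4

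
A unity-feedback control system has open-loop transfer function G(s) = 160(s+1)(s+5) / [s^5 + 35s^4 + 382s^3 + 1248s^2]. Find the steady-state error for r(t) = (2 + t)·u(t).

0

Lowest-order denominator term is 1248s^2, so the open loop has 2 poles at the origin → type 2 system. Treating each term separately:
  • 2: tracked with zero error.
  • t: tracked with zero error.
Total e_ss = 0.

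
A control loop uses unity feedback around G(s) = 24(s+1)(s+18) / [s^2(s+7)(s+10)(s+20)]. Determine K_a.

54/175

Two free integrators in G(s): this is a type 2 system.
K_a = lim_{s→0} s^2·G(s) = 24·1·18 / (7·10·20) = 54/175.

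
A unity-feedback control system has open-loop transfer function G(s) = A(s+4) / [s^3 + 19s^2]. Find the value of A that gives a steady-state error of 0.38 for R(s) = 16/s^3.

The denominator has no term below 19s^2 — 2 poles at s=0, type 2.
K_a = lim_{s→0} s^2·G(s) = A·4 / 19 = (4/19)·A.
e_ss = 16/K_a = 0.38 ⇒ K_a = 800/19 ⇒ A = (800/19)/(4/19) = 200.

200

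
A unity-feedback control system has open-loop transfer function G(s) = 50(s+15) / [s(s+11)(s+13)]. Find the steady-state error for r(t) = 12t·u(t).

System type = 1 (one pole at s=0).
K_v = lim_{s→0} s·G(s) = 50·15 / (11·13) = 750/143.
e_ss = 12/K_v = 12/(750/143) = 2.288.

2.288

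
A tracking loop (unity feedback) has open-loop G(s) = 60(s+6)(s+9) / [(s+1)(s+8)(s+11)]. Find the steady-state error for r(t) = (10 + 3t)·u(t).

System type = 0 (no poles at s=0). Treating each term separately:
  • 10: e_ss = 10/(1+K_p) with K_p=405/11 → 55/208.
  • 3t: a type-0 system cannot track it, e_ss → ∞.
The unbounded component dominates.

infinity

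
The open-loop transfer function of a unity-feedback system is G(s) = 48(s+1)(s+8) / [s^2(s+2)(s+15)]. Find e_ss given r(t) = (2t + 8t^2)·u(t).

G(s) has two factors of s in the denominator, so the system is type 2. Treating each term separately:
  • 2t: tracked with zero error.
  • 8t^2: e_ss = 16/K_a with K_a=12.8 → 1.25.
Total e_ss = 1.25.

1.25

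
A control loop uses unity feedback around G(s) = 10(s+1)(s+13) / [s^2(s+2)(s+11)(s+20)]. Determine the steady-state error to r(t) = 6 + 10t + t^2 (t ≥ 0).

Two free integrators in G(s): this is a type 2 system. Taking each input component in turn:
  • 6: tracked with zero error.
  • 10t: tracked with zero error.
  • t^2: e_ss = 2/K_a with K_a=13/44 → 88/13.
Total e_ss = 88/13.

88/13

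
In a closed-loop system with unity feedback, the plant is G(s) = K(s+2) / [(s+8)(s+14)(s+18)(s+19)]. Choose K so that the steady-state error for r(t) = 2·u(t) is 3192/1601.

System type = 0 (no poles at s=0).
K_p = lim_{s→0} G(s) = K·2 / (8·14·18·19) = (1/19152)·K.
e_ss = 2/(1 + K_p) = 3192/1601 ⇒ 1 + (1/19152)·K = 1601/1596 ⇒ K = 60.

60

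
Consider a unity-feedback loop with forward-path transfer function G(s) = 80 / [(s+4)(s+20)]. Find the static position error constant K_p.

1

The open loop has no poles at the origin → type 0 system.
K_p = lim_{s→0} G(s) = 80 / (4·20) = 1.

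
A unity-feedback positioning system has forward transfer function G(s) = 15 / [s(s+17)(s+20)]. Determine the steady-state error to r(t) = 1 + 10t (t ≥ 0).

The open loop has one pole at the origin → type 1 system. Taking each input component in turn:
  • 1: tracked with zero error.
  • 10t: e_ss = 10/K_v with K_v=3/68 → 680/3.
Total e_ss = 680/3.

680/3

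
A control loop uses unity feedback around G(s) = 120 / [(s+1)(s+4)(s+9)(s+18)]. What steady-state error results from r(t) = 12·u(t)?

G(s) has no factors of s in the denominator, so the system is type 0.
K_p = lim_{s→0} G(s) = 120 / (1·4·9·18) = 5/27.
e_ss = 12/(1 + K_p) = 12/(32/27) = 10.125.

10.125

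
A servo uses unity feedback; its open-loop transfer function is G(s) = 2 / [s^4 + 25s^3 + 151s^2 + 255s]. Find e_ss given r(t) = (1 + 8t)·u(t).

The denominator has no term below 255s — 1 pole at s=0, type 1. Taking each input component in turn:
  • 1: tracked with zero error.
  • 8t: e_ss = 8/K_v with K_v=2/255 → 1020.
Total e_ss = 1020.

1020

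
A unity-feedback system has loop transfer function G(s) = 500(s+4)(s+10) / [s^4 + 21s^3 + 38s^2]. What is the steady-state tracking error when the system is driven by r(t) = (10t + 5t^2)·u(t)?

0.019

The denominator has no term below 38s^2 — 2 poles at s=0, type 2. Treating each term separately:
  • 10t: tracked with zero error.
  • 5t^2: e_ss = 10/K_a with K_a=10000/19 → 0.019.
Total e_ss = 0.019.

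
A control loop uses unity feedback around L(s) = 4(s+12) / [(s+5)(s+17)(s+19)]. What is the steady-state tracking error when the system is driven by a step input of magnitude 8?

12920/1663

No free integrators in L(s): this is a type 0 system.
K_p = lim_{s→0} L(s) = 4·12 / (5·17·19) = 48/1615.
e_ss = 8/(1 + K_p) = 8/(1663/1615) = 12920/1663.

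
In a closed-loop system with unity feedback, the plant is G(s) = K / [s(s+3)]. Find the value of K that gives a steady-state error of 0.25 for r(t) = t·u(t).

G(s) has one factor of s in the denominator, so the system is type 1.
K_v = lim_{s→0} s·G(s) = K / (3) = (1/3)·K.
e_ss = 1/K_v = 0.25 ⇒ K_v = 4 ⇒ K = 4/(1/3) = 12.

12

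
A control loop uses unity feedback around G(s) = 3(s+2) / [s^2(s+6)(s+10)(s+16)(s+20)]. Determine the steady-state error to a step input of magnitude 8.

Two free integrators in G(s): this is a type 2 system.
A type-2 system has K_p = ∞, so it tracks a step input with zero steady-state error.

0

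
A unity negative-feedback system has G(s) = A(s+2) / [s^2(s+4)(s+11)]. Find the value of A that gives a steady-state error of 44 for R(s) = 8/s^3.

The open loop has two poles at the origin → type 2 system.
K_a = lim_{s→0} s^2·G(s) = A·2 / (4·11) = (1/22)·A.
e_ss = 8/K_a = 44 ⇒ K_a = 2/11 ⇒ A = (2/11)/(1/22) = 4.

4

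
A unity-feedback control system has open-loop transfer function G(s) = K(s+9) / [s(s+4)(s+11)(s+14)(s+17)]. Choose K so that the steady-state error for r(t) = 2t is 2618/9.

System type = 1 (one pole at s=0).
K_v = lim_{s→0} s·G(s) = K·9 / (4·11·14·17) = (9/10472)·K.
e_ss = 2/K_v = 2618/9 ⇒ K_v = 9/1309 ⇒ K = (9/1309)/(9/10472) = 8.

8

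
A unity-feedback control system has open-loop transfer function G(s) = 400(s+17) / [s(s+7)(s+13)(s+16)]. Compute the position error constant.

infinity

K_p = lim_{s→0} G(s); with 1 pole at the origin the limit diverges, so K_p = ∞.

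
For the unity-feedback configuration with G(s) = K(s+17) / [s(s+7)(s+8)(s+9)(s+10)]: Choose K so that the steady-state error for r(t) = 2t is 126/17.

80

The open loop has one pole at the origin → type 1 system.
K_v = lim_{s→0} s·G(s) = K·17 / (7·8·9·10) = (17/5040)·K.
e_ss = 2/K_v = 126/17 ⇒ K_v = 17/63 ⇒ K = (17/63)/(17/5040) = 80.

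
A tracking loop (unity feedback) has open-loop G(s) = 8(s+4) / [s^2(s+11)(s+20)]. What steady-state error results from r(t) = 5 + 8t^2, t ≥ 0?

110

The open loop has two poles at the origin → type 2 system. Taking each input component in turn:
  • 5: tracked with zero error.
  • 8t^2: e_ss = 16/K_a with K_a=8/55 → 110.
Total e_ss = 110.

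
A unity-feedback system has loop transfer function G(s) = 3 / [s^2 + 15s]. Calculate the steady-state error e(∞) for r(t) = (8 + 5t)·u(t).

Factoring s from the denominator leaves a polynomial with constant term 15, so the system is type 1. Treating each term separately:
  • 8: tracked with zero error.
  • 5t: e_ss = 5/K_v with K_v=0.2 → 25.
Total e_ss = 25.

25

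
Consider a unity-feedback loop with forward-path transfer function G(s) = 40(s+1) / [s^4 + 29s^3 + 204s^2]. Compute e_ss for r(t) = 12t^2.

The denominator has no term below 204s^2 — 2 poles at s=0, type 2.
K_a = lim_{s→0} s^2·G(s) = 40·1 / 204 = 10/51.
r(t) = 12t^2 gives R(s) = 24/s^3.
e_ss = 24/K_a = 24/(10/51) = 122.4.

122.4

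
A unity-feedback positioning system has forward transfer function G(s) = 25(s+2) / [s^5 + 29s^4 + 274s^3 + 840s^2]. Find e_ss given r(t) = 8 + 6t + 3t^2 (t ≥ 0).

100.8

Lowest-order denominator term is 840s^2, so the open loop has 2 poles at the origin → type 2 system. Taking each input component in turn:
  • 8: tracked with zero error.
  • 6t: tracked with zero error.
  • 3t^2: e_ss = 6/K_a with K_a=5/84 → 100.8.
Total e_ss = 100.8.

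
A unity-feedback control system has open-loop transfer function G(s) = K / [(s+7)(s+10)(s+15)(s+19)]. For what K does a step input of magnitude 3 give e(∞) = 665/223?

120

No free integrators in G(s): this is a type 0 system.
K_p = lim_{s→0} G(s) = K / (7·10·15·19) = (1/19950)·K.
e_ss = 3/(1 + K_p) = 665/223 ⇒ 1 + (1/19950)·K = 669/665 ⇒ K = 120.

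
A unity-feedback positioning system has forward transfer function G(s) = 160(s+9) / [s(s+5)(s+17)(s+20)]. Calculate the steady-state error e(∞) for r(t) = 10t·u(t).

425/36

The open loop has one pole at the origin → type 1 system.
K_v = lim_{s→0} s·G(s) = 160·9 / (5·17·20) = 72/85.
e_ss = 10/K_v = 10/(72/85) = 425/36.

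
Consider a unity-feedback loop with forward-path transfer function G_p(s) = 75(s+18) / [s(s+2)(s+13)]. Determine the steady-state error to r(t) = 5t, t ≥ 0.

13/135

System type = 1 (one pole at s=0).
K_v = lim_{s→0} s·G_p(s) = 75·18 / (2·13) = 675/13.
e_ss = 5/K_v = 5/(675/13) = 13/135.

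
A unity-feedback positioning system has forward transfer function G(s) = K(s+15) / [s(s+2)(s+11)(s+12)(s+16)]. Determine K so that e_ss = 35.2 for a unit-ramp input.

8

The open loop has one pole at the origin → type 1 system.
K_v = lim_{s→0} s·G(s) = K·15 / (2·11·12·16) = (5/1408)·K.
e_ss = 1/K_v = 35.2 ⇒ K_v = 5/176 ⇒ K = (5/176)/(5/1408) = 8.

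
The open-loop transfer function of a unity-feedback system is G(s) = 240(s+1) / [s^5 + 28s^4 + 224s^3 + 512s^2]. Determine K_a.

15/32

Lowest-order denominator term is 512s^2, so the open loop has 2 poles at the origin → type 2 system.
K_a = lim_{s→0} s^2·G(s) = 240·1 / 512 = 15/32.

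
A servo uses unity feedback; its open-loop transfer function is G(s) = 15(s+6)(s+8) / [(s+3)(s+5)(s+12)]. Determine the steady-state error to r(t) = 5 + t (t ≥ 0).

infinity

The open loop has no poles at the origin → type 0 system. By superposition:
  • 5: e_ss = 5/(1+K_p) with K_p=4 → 1.
  • t: a type-0 system cannot track it, e_ss → ∞.
The unbounded component dominates.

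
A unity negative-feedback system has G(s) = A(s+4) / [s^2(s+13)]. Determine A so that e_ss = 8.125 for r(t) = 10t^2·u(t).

8

G(s) has two factors of s in the denominator, so the system is type 2.
K_a = lim_{s→0} s^2·G(s) = A·4 / (13) = (4/13)·A.
e_ss = 20/K_a = 8.125 ⇒ K_a = 32/13 ⇒ A = (32/13)/(4/13) = 8.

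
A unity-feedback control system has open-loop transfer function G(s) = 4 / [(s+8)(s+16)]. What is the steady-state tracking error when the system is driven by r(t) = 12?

128/11

System type = 0 (no poles at s=0).
K_p = lim_{s→0} G(s) = 4 / (8·16) = 1/32.
e_ss = 12/(1 + K_p) = 12/(33/32) = 128/11.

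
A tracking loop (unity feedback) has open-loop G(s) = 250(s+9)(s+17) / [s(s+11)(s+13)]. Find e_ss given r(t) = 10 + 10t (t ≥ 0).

143/3825

System type = 1 (one pole at s=0). By superposition:
  • 10: tracked with zero error.
  • 10t: e_ss = 10/K_v with K_v=38250/143 → 143/3825.
Total e_ss = 143/3825.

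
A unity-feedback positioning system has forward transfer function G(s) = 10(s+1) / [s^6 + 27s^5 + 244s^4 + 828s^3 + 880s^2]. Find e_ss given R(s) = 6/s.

0

Lowest-order denominator term is 880s^2, so the open loop has 2 poles at the origin → type 2 system.
A type-2 system has K_p = ∞, so it tracks a step input with zero steady-state error.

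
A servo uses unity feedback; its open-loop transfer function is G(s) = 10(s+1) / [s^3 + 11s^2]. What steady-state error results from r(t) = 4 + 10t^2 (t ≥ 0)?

22

Factoring s^2 from the denominator leaves a polynomial with constant term 11, so the system is type 2. By superposition:
  • 4: tracked with zero error.
  • 10t^2: e_ss = 20/K_a with K_a=10/11 → 22.
Total e_ss = 22.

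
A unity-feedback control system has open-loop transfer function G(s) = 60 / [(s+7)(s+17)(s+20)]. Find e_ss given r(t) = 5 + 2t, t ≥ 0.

infinity

System type = 0 (no poles at s=0). Taking each input component in turn:
  • 5: e_ss = 5/(1+K_p) with K_p=3/119 → 595/122.
  • 2t: a type-0 system cannot track it, e_ss → ∞.
The unbounded component dominates.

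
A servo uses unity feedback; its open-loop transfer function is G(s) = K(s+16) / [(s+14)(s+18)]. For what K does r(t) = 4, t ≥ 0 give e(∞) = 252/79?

4

The open loop has no poles at the origin → type 0 system.
K_p = lim_{s→0} G(s) = K·16 / (14·18) = (4/63)·K.
e_ss = 4/(1 + K_p) = 252/79 ⇒ 1 + (4/63)·K = 79/63 ⇒ K = 4.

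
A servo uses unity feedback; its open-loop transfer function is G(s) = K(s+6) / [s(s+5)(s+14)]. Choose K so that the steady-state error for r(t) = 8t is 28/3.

10

One free integrator in G(s): this is a type 1 system.
K_v = lim_{s→0} s·G(s) = K·6 / (5·14) = (3/35)·K.
e_ss = 8/K_v = 28/3 ⇒ K_v = 6/7 ⇒ K = (6/7)/(3/35) = 10.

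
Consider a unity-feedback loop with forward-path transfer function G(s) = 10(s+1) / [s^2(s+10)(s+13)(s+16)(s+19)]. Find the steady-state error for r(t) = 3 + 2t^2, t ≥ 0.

15808

System type = 2 (two poles at s=0). Treating each term separately:
  • 3: tracked with zero error.
  • 2t^2: e_ss = 4/K_a with K_a=1/3952 → 15808.
Total e_ss = 15808.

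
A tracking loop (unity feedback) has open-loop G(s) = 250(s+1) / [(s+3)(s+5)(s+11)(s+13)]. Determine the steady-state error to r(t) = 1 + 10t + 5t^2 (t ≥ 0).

No free integrators in G(s): this is a type 0 system. By superposition:
  • 1: e_ss = 1/(1+K_p) with K_p=50/429 → 429/479.
  • 10t: a type-0 system cannot track it, e_ss → ∞.
  • 5t^2: a type-0 system cannot track it, e_ss → ∞.
The unbounded component dominates.

infinity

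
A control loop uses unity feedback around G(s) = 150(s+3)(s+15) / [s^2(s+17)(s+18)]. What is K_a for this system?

Two free integrators in G(s): this is a type 2 system.
K_a = lim_{s→0} s^2·G(s) = 150·3·15 / (17·18) = 375/17.

375/17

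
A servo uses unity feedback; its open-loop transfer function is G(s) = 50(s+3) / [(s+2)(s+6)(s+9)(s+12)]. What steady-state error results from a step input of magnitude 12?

System type = 0 (no poles at s=0).
K_p = lim_{s→0} G(s) = 50·3 / (2·6·9·12) = 25/216.
e_ss = 12/(1 + K_p) = 12/(241/216) = 2592/241.

2592/241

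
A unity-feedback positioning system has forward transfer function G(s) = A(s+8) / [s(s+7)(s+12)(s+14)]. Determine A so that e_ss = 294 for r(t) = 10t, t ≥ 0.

5

The open loop has one pole at the origin → type 1 system.
K_v = lim_{s→0} s·G(s) = A·8 / (7·12·14) = (1/147)·A.
e_ss = 10/K_v = 294 ⇒ K_v = 5/147 ⇒ A = (5/147)/(1/147) = 5.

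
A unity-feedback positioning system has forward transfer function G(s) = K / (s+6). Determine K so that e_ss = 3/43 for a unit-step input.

80

No free integrators in G(s): this is a type 0 system.
K_p = lim_{s→0} G(s) = K / (6) = (1/6)·K.
e_ss = 1/(1 + K_p) = 3/43 ⇒ 1 + (1/6)·K = 43/3 ⇒ K = 80.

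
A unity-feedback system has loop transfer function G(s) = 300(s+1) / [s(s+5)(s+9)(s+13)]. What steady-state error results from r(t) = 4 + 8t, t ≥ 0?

15.6

G(s) has one factor of s in the denominator, so the system is type 1. Treating each term separately:
  • 4: tracked with zero error.
  • 8t: e_ss = 8/K_v with K_v=20/39 → 15.6.
Total e_ss = 15.6.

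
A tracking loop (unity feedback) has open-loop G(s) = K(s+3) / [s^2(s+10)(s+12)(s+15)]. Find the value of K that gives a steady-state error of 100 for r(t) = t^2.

12

The open loop has two poles at the origin → type 2 system.
K_a = lim_{s→0} s^2·G(s) = K·3 / (10·12·15) = (1/600)·K.
e_ss = 2/K_a = 100 ⇒ K_a = 0.02 ⇒ K = 0.02/(1/600) = 12.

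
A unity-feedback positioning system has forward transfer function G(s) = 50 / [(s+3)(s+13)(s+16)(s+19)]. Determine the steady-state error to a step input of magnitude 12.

71136/5953

The open loop has no poles at the origin → type 0 system.
K_p = lim_{s→0} G(s) = 50 / (3·13·16·19) = 25/5928.
e_ss = 12/(1 + K_p) = 12/(5953/5928) = 71136/5953.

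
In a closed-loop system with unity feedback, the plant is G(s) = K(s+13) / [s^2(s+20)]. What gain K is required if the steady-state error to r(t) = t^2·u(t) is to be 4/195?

150

Two free integrators in G(s): this is a type 2 system.
K_a = lim_{s→0} s^2·G(s) = K·13 / (20) = 0.65·K.
e_ss = 2/K_a = 4/195 ⇒ K_a = 97.5 ⇒ K = 97.5/0.65 = 150.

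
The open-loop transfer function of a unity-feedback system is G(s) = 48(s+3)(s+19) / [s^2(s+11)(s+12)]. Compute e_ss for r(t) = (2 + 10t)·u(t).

0

System type = 2 (two poles at s=0). By superposition:
  • 2: tracked with zero error.
  • 10t: tracked with zero error.
Total e_ss = 0.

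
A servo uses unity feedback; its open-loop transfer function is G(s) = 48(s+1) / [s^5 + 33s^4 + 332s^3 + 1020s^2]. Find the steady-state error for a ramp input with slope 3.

0

Factoring s^2 from the denominator leaves a polynomial with constant term 1020, so the system is type 2.
A type-2 system has K_v = ∞, so it tracks a ramp input with zero steady-state error.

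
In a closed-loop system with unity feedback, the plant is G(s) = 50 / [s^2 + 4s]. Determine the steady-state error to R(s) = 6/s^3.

Factoring s from the denominator leaves a polynomial with constant term 4, so the system is type 1.
K_a = lim_{s→0} s^2·G(s) = 0; the steady-state error to this parabolic input grows without bound.

infinity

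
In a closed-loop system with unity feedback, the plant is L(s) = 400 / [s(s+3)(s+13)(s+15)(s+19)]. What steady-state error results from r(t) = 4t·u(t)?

One free integrator in L(s): this is a type 1 system.
K_v = lim_{s→0} s·L(s) = 400 / (3·13·15·19) = 80/2223.
e_ss = 4/K_v = 4/(80/2223) = 111.15.

111.15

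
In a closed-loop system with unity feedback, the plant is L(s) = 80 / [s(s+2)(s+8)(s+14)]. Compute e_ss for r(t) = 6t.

System type = 1 (one pole at s=0).
K_v = lim_{s→0} s·L(s) = 80 / (2·8·14) = 5/14.
e_ss = 6/K_v = 6/(5/14) = 16.8.

16.8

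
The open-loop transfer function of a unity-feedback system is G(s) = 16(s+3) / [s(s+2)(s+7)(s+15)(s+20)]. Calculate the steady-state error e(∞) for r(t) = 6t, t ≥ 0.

One free integrator in G(s): this is a type 1 system.
K_v = lim_{s→0} s·G(s) = 16·3 / (2·7·15·20) = 2/175.
e_ss = 6/K_v = 6/(2/175) = 525.

525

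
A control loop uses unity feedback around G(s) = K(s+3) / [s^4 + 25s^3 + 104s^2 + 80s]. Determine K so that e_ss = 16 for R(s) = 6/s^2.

10

Lowest-order denominator term is 80s, so the open loop has 1 pole at the origin → type 1 system.
K_v = lim_{s→0} s·G(s) = K·3 / 80 = 0.0375·K.
e_ss = 6/K_v = 16 ⇒ K_v = 0.375 ⇒ K = 0.375/0.0375 = 10.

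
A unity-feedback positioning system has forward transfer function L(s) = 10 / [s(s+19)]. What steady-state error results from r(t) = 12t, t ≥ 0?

22.8

The open loop has one pole at the origin → type 1 system.
K_v = lim_{s→0} s·L(s) = 10 / (19) = 10/19.
e_ss = 12/K_v = 12/(10/19) = 22.8.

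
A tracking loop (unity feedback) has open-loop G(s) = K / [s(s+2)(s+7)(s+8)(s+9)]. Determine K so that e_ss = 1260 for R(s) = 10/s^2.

One free integrator in G(s): this is a type 1 system.
K_v = lim_{s→0} s·G(s) = K / (2·7·8·9) = (1/1008)·K.
e_ss = 10/K_v = 1260 ⇒ K_v = 1/126 ⇒ K = (1/126)/(1/1008) = 8.

8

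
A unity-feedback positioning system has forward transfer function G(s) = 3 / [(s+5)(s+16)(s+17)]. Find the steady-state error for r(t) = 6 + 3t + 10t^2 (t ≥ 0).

G(s) has no factors of s in the denominator, so the system is type 0. By superposition:
  • 6: e_ss = 6/(1+K_p) with K_p=3/1360 → 8160/1363.
  • 3t: a type-0 system cannot track it, e_ss → ∞.
  • 10t^2: a type-0 system cannot track it, e_ss → ∞.
The unbounded component dominates.

infinity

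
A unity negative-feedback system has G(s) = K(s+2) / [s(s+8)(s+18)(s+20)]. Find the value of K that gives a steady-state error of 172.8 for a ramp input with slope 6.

G(s) has one factor of s in the denominator, so the system is type 1.
K_v = lim_{s→0} s·G(s) = K·2 / (8·18·20) = (1/1440)·K.
e_ss = 6/K_v = 172.8 ⇒ K_v = 5/144 ⇒ K = (5/144)/(1/1440) = 50.

50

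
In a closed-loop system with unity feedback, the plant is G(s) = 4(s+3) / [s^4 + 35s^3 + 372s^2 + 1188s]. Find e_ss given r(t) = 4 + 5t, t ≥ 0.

Lowest-order denominator term is 1188s, so the open loop has 1 pole at the origin → type 1 system. Taking each input component in turn:
  • 4: tracked with zero error.
  • 5t: e_ss = 5/K_v with K_v=1/99 → 495.
Total e_ss = 495.

495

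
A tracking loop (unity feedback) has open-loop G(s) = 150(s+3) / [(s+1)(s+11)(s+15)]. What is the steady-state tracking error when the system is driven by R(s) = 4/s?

G(s) has no factors of s in the denominator, so the system is type 0.
K_p = lim_{s→0} G(s) = 150·3 / (1·11·15) = 30/11.
e_ss = 4/(1 + K_p) = 4/(41/11) = 44/41.

44/41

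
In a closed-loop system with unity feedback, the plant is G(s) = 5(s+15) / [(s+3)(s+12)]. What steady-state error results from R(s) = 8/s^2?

No free integrators in G(s): this is a type 0 system.
For a type-0 system K_v = 0, so e_ss to a ramp input is unbounded.

infinity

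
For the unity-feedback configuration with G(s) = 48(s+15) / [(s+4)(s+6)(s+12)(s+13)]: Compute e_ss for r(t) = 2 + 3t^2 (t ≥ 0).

The open loop has no poles at the origin → type 0 system. Treating each term separately:
  • 2: e_ss = 2/(1+K_p) with K_p=5/26 → 52/31.
  • 3t^2: a type-0 system cannot track it, e_ss → ∞.
The unbounded component dominates.

infinity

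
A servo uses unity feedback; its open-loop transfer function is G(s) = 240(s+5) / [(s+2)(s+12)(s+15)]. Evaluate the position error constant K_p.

The open loop has no poles at the origin → type 0 system.
K_p = lim_{s→0} G(s) = 240·5 / (2·12·15) = 10/3.

10/3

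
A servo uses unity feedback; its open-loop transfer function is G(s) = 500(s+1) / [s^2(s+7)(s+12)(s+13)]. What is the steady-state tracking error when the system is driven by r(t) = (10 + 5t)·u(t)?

Two free integrators in G(s): this is a type 2 system. Taking each input component in turn:
  • 10: tracked with zero error.
  • 5t: tracked with zero error.
Total e_ss = 0.

0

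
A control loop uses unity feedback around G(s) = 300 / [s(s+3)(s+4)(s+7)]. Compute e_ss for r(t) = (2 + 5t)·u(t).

G(s) has one factor of s in the denominator, so the system is type 1. Taking each input component in turn:
  • 2: tracked with zero error.
  • 5t: e_ss = 5/K_v with K_v=25/7 → 1.4.
Total e_ss = 1.4.

1.4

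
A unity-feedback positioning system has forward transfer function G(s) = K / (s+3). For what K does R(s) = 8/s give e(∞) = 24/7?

The open loop has no poles at the origin → type 0 system.
K_p = lim_{s→0} G(s) = K / (3) = (1/3)·K.
e_ss = 8/(1 + K_p) = 24/7 ⇒ 1 + (1/3)·K = 7/3 ⇒ K = 4.

4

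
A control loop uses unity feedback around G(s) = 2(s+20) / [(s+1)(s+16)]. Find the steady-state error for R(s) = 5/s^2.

System type = 0 (no poles at s=0).
For a type-0 system K_v = 0, so e_ss to a ramp input is unbounded.

infinity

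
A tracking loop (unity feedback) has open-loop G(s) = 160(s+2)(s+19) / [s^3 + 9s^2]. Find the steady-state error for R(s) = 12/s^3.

27/1520

Factoring s^2 from the denominator leaves a polynomial with constant term 9, so the system is type 2.
K_a = lim_{s→0} s^2·G(s) = 160·2·19 / 9 = 6080/9.
r(t) = 6t^2 gives R(s) = 12/s^3.
e_ss = 12/K_a = 12/(6080/9) = 27/1520.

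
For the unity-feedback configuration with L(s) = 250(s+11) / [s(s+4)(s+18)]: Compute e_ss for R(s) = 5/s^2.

The open loop has one pole at the origin → type 1 system.
K_v = lim_{s→0} s·L(s) = 250·11 / (4·18) = 1375/36.
e_ss = 5/K_v = 5/(1375/36) = 36/275.

36/275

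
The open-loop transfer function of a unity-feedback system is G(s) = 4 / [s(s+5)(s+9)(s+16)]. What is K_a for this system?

0

The open loop has one pole at the origin → type 1 system.
K_a = lim_{s→0} s^2·G(s) = 0 (the extra factor of s kills the finite limit).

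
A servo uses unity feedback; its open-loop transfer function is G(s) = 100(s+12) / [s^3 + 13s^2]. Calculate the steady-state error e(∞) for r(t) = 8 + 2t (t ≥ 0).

0

Lowest-order denominator term is 13s^2, so the open loop has 2 poles at the origin → type 2 system. Treating each term separately:
  • 8: tracked with zero error.
  • 2t: tracked with zero error.
Total e_ss = 0.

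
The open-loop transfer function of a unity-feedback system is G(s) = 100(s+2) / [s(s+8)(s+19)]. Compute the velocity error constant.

25/19

One free integrator in G(s): this is a type 1 system.
K_v = lim_{s→0} s·G(s) = 100·2 / (8·19) = 25/19.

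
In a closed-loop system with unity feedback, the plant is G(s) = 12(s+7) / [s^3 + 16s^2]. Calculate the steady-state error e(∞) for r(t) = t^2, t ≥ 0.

The denominator has no term below 16s^2 — 2 poles at s=0, type 2.
K_a = lim_{s→0} s^2·G(s) = 12·7 / 16 = 5.25.
r(t) = t^2 gives R(s) = 2/s^3.
e_ss = 2/K_a = 2/5.25 = 8/21.

8/21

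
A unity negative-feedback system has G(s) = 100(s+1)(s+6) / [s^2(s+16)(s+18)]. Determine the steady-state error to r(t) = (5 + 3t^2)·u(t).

2.88

System type = 2 (two poles at s=0). Taking each input component in turn:
  • 5: tracked with zero error.
  • 3t^2: e_ss = 6/K_a with K_a=25/12 → 2.88.
Total e_ss = 2.88.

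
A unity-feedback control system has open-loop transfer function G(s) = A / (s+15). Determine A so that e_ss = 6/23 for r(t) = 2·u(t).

100

G(s) has no factors of s in the denominator, so the system is type 0.
K_p = lim_{s→0} G(s) = A / (15) = (1/15)·A.
e_ss = 2/(1 + K_p) = 6/23 ⇒ 1 + (1/15)·A = 23/3 ⇒ A = 100.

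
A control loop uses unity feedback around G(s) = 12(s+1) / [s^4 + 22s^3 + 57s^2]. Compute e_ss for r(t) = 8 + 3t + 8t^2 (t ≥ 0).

76

The denominator has no term below 57s^2 — 2 poles at s=0, type 2. Treating each term separately:
  • 8: tracked with zero error.
  • 3t: tracked with zero error.
  • 8t^2: e_ss = 16/K_a with K_a=4/19 → 76.
Total e_ss = 76.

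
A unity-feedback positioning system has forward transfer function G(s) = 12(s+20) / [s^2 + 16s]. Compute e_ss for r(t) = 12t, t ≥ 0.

Factoring s from the denominator leaves a polynomial with constant term 16, so the system is type 1.
K_v = lim_{s→0} s·G(s) = 12·20 / 16 = 15.
e_ss = 12/K_v = 12/15 = 0.8.

0.8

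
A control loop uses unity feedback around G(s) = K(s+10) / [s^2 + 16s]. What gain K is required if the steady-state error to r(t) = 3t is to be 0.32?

The denominator has no term below 16s — 1 pole at s=0, type 1.
K_v = lim_{s→0} s·G(s) = K·10 / 16 = 0.625·K.
e_ss = 3/K_v = 0.32 ⇒ K_v = 9.375 ⇒ K = 9.375/0.625 = 15.

15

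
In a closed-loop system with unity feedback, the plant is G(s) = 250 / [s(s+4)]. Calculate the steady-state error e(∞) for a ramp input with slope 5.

The open loop has one pole at the origin → type 1 system.
K_v = lim_{s→0} s·G(s) = 250 / (4) = 62.5.
e_ss = 5/K_v = 5/62.5 = 0.08.

0.08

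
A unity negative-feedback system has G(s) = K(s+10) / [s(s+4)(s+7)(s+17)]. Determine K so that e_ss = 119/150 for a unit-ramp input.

G(s) has one factor of s in the denominator, so the system is type 1.
K_v = lim_{s→0} s·G(s) = K·10 / (4·7·17) = (5/238)·K.
e_ss = 1/K_v = 119/150 ⇒ K_v = 150/119 ⇒ K = (150/119)/(5/238) = 60.

60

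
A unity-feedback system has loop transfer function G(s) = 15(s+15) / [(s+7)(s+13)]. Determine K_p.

225/91

G(s) has no factors of s in the denominator, so the system is type 0.
K_p = lim_{s→0} G(s) = 15·15 / (7·13) = 225/91.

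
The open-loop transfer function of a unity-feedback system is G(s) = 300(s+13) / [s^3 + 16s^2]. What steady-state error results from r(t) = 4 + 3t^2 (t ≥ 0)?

The denominator has no term below 16s^2 — 2 poles at s=0, type 2. Treating each term separately:
  • 4: tracked with zero error.
  • 3t^2: e_ss = 6/K_a with K_a=243.75 → 8/325.
Total e_ss = 8/325.

8/325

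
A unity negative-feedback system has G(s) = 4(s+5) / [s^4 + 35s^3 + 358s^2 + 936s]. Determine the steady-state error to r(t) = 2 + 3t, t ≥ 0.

140.4

The denominator has no term below 936s — 1 pole at s=0, type 1. Taking each input component in turn:
  • 2: tracked with zero error.
  • 3t: e_ss = 3/K_v with K_v=5/234 → 140.4.
Total e_ss = 140.4.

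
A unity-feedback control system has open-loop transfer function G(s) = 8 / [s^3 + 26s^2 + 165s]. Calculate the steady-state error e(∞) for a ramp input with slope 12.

247.5

The denominator has no term below 165s — 1 pole at s=0, type 1.
K_v = lim_{s→0} s·G(s) = 8 / 165 = 8/165.
e_ss = 12/K_v = 12/(8/165) = 247.5.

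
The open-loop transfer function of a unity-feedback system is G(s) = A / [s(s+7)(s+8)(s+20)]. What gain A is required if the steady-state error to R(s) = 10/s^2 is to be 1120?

10

The open loop has one pole at the origin → type 1 system.
K_v = lim_{s→0} s·G(s) = A / (7·8·20) = (1/1120)·A.
e_ss = 10/K_v = 1120 ⇒ K_v = 1/112 ⇒ A = (1/112)/(1/1120) = 10.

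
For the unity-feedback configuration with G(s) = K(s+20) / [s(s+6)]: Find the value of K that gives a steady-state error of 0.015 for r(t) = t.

The open loop has one pole at the origin → type 1 system.
K_v = lim_{s→0} s·G(s) = K·20 / (6) = (10/3)·K.
e_ss = 1/K_v = 0.015 ⇒ K_v = 200/3 ⇒ K = (200/3)/(10/3) = 20.

20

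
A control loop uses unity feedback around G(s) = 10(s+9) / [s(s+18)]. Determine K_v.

System type = 1 (one pole at s=0).
K_v = lim_{s→0} s·G(s) = 10·9 / (18) = 5.

5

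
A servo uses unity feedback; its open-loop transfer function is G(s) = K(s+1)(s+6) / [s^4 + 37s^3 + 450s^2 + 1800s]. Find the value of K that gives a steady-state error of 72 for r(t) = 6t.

25

Factoring s from the denominator leaves a polynomial with constant term 1800, so the system is type 1.
K_v = lim_{s→0} s·G(s) = K·1·6 / 1800 = (1/300)·K.
e_ss = 6/K_v = 72 ⇒ K_v = 1/12 ⇒ K = (1/12)/(1/300) = 25.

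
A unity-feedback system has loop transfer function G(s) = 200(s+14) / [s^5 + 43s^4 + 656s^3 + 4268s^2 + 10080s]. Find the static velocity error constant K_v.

5/18

Factoring s from the denominator leaves a polynomial with constant term 10080, so the system is type 1.
K_v = lim_{s→0} s·G(s) = 200·14 / 10080 = 5/18.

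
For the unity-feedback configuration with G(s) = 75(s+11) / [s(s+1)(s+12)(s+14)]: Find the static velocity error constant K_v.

275/56

The open loop has one pole at the origin → type 1 system.
K_v = lim_{s→0} s·G(s) = 75·11 / (1·12·14) = 275/56.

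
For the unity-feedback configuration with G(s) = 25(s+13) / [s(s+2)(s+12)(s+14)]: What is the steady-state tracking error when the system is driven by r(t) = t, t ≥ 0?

336/325

One free integrator in G(s): this is a type 1 system.
K_v = lim_{s→0} s·G(s) = 25·13 / (2·12·14) = 325/336.
e_ss = 1/K_v = 1/(325/336) = 336/325.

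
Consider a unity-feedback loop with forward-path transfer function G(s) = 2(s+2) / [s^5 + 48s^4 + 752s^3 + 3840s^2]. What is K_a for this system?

Factoring s^2 from the denominator leaves a polynomial with constant term 3840, so the system is type 2.
K_a = lim_{s→0} s^2·G(s) = 2·2 / 3840 = 1/960.

1/960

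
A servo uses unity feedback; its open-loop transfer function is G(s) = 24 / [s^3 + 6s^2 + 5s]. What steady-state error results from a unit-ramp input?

5/24

The denominator has no term below 5s — 1 pole at s=0, type 1.
K_v = lim_{s→0} s·G(s) = 24 / 5 = 4.8.
e_ss = 1/K_v = 1/4.8 = 5/24.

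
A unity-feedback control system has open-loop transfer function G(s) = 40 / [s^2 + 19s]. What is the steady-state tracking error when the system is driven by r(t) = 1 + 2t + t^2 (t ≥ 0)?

infinity

Factoring s from the denominator leaves a polynomial with constant term 19, so the system is type 1. Taking each input component in turn:
  • 1: tracked with zero error.
  • 2t: e_ss = 2/K_v with K_v=40/19 → 0.95.
  • t^2: a type-1 system cannot track it, e_ss → ∞.
The unbounded component dominates.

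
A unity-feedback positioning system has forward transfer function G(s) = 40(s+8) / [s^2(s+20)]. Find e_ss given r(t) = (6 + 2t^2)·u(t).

0.25

G(s) has two factors of s in the denominator, so the system is type 2. Taking each input component in turn:
  • 6: tracked with zero error.
  • 2t^2: e_ss = 4/K_a with K_a=16 → 0.25.
Total e_ss = 0.25.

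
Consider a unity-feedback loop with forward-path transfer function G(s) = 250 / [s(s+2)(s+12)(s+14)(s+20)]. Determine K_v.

25/672

System type = 1 (one pole at s=0).
K_v = lim_{s→0} s·G(s) = 250 / (2·12·14·20) = 25/672.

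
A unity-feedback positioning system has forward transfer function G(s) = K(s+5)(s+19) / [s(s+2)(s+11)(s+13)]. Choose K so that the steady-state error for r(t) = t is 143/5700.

120

System type = 1 (one pole at s=0).
K_v = lim_{s→0} s·G(s) = K·5·19 / (2·11·13) = (95/286)·K.
e_ss = 1/K_v = 143/5700 ⇒ K_v = 5700/143 ⇒ K = (5700/143)/(95/286) = 120.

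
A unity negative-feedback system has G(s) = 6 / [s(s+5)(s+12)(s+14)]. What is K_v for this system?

1/140

The open loop has one pole at the origin → type 1 system.
K_v = lim_{s→0} s·G(s) = 6 / (5·12·14) = 1/140.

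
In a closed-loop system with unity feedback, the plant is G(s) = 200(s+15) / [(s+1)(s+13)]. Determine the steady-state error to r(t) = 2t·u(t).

G(s) has no factors of s in the denominator, so the system is type 0.
K_v = lim_{s→0} s·G(s) = 0; the steady-state error to this ramp input grows without bound.

infinity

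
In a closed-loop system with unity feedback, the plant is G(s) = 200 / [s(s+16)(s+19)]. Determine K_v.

The open loop has one pole at the origin → type 1 system.
K_v = lim_{s→0} s·G(s) = 200 / (16·19) = 25/38.

25/38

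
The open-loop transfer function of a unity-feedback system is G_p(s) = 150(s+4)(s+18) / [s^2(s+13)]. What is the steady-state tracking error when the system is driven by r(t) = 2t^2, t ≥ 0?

13/2700

System type = 2 (two poles at s=0).
K_a = lim_{s→0} s^2·G_p(s) = 150·4·18 / (13) = 10800/13.
r(t) = 2t^2 gives R(s) = 4/s^3.
e_ss = 4/K_a = 4/(10800/13) = 13/2700.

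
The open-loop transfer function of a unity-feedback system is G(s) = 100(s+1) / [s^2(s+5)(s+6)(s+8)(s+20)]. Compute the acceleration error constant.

Two free integrators in G(s): this is a type 2 system.
K_a = lim_{s→0} s^2·G(s) = 100·1 / (5·6·8·20) = 1/48.

1/48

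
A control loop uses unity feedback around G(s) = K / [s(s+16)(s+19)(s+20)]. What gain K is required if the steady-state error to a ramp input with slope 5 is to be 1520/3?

G(s) has one factor of s in the denominator, so the system is type 1.
K_v = lim_{s→0} s·G(s) = K / (16·19·20) = (1/6080)·K.
e_ss = 5/K_v = 1520/3 ⇒ K_v = 3/304 ⇒ K = (3/304)/(1/6080) = 60.

60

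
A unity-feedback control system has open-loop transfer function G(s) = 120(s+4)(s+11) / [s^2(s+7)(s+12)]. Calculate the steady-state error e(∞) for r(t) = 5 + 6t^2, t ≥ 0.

System type = 2 (two poles at s=0). Treating each term separately:
  • 5: tracked with zero error.
  • 6t^2: e_ss = 12/K_a with K_a=440/7 → 21/110.
Total e_ss = 21/110.

21/110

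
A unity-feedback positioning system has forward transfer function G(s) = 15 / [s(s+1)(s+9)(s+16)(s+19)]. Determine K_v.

5/912

The open loop has one pole at the origin → type 1 system.
K_v = lim_{s→0} s·G(s) = 15 / (1·9·16·19) = 5/912.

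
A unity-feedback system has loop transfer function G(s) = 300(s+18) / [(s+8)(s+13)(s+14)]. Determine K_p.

G(s) has no factors of s in the denominator, so the system is type 0.
K_p = lim_{s→0} G(s) = 300·18 / (8·13·14) = 675/182.

675/182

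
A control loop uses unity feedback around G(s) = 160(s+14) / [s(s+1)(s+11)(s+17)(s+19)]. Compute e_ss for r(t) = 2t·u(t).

One free integrator in G(s): this is a type 1 system.
K_v = lim_{s→0} s·G(s) = 160·14 / (1·11·17·19) = 2240/3553.
e_ss = 2/K_v = 2/(2240/3553) = 3553/1120.

3553/1120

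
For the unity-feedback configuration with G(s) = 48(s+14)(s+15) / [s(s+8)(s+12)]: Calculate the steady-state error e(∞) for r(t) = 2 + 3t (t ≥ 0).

G(s) has one factor of s in the denominator, so the system is type 1. Treating each term separately:
  • 2: tracked with zero error.
  • 3t: e_ss = 3/K_v with K_v=105 → 1/35.
Total e_ss = 1/35.

1/35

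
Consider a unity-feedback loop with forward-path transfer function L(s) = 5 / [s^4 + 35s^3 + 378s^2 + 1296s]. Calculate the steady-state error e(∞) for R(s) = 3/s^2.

777.6

Factoring s from the denominator leaves a polynomial with constant term 1296, so the system is type 1.
K_v = lim_{s→0} s·L(s) = 5 / 1296 = 5/1296.
e_ss = 3/K_v = 3/(5/1296) = 777.6.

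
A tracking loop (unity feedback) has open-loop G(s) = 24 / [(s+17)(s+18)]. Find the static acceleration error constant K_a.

0

The open loop has no poles at the origin → type 0 system.
K_a = lim_{s→0} s^2·G(s) = 0 (the extra factor of s kills the finite limit).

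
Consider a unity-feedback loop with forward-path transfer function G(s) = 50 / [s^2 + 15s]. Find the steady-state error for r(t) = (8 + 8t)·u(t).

Factoring s from the denominator leaves a polynomial with constant term 15, so the system is type 1. Treating each term separately:
  • 8: tracked with zero error.
  • 8t: e_ss = 8/K_v with K_v=10/3 → 2.4.
Total e_ss = 2.4.

2.4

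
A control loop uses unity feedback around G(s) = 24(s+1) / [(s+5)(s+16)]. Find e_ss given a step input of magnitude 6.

The open loop has no poles at the origin → type 0 system.
K_p = lim_{s→0} G(s) = 24·1 / (5·16) = 0.3.
e_ss = 6/(1 + K_p) = 6/1.3 = 60/13.

60/13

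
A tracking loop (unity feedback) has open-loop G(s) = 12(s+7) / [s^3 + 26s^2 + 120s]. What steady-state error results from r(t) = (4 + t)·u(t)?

Lowest-order denominator term is 120s, so the open loop has 1 pole at the origin → type 1 system. Taking each input component in turn:
  • 4: tracked with zero error.
  • t: e_ss = 1/K_v with K_v=0.7 → 10/7.
Total e_ss = 10/7.

10/7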